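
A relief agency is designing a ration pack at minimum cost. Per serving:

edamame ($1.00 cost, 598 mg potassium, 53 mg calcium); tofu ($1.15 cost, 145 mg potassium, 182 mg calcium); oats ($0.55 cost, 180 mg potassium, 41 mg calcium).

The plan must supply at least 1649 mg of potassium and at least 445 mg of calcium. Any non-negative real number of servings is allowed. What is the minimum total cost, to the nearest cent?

Minimising a linear cost over {potassium ≥ 1649, calcium ≥ 445, servings ≥ 0} — the optimum is at a vertex, using one or two foods.
edamame only: max(1649/598, 445/53) = 8.396 servings → $8.40.
tofu only: max(1649/145, 445/182) = 11.37 servings → $13.08.
oats only: max(1649/180, 445/41) = 10.85 servings → $5.97.
edamame + tofu with both tight: 2.329 servings and 1.767 servings → $4.36.
edamame + oats with both targets exact would need a negative amount; discard.
tofu + oats with both tight: 0.4658 servings and 8.786 servings → $5.37.
The minimum over all feasible corners is $4.36.

$4.36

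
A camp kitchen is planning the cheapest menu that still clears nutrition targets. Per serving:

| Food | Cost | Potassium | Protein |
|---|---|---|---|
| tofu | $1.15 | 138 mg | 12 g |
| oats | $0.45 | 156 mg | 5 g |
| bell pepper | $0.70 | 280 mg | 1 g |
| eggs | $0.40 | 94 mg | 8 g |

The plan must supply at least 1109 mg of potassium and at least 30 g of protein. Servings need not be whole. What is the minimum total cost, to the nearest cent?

$3.12

With two linear requirements the optimum uses one or two foods; enumerate the corners.
tofu only: max(1109/138, 30/12) = 8.036 servings → $9.24.
oats only: max(1109/156, 30/5) = 7.109 servings → $3.20.
bell pepper only: max(1109/280, 30/1) = 30 servings → $21.00.
eggs only: max(1109/94, 30/8) = 11.8 servings → $4.72.
tofu + oats: the both-tight solution has a negative serving — not a feasible corner.
tofu + bell pepper with both tight: 2.263 servings and 2.845 servings → $4.59.
tofu + eggs: the both-tight solution has a negative serving — not a feasible corner.
oats + bell pepper with both tight: 5.861 servings and 0.6953 servings → $3.12.
oats + eggs: the both-tight solution has a negative serving — not a feasible corner.
bell pepper + eggs with both tight: 2.82 servings and 3.397 servings → $3.33.
So the least-cost plan costs $3.12.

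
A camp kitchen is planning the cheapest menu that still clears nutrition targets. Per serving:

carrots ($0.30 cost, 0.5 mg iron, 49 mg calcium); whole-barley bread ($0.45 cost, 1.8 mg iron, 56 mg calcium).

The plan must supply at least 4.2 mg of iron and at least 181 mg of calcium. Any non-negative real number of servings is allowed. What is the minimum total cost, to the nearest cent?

For a min-cost LP with two ≥-constraints, a basic feasible solution has at most two positive variables.
carrots only: max(4.2/0.5, 181/49) = 8.4 servings → $2.52.
whole-barley bread only: max(4.2/1.8, 181/56) = 3.232 servings → $1.45.
carrots + whole-barley bread with both tight: 1.505 servings and 1.915 servings → $1.31.
So the least-cost plan costs $1.31.

$1.31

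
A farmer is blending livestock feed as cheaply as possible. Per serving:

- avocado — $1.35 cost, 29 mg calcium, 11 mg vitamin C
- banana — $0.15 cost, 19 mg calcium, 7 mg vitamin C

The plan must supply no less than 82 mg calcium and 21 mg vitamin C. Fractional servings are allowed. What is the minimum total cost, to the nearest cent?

$0.65

The cheapest plan sits at a corner of the feasible region — with two constraints it uses at most two foods.
avocado only: max(82/29, 21/11) = 2.828 servings → $3.82.
banana only: max(82/19, 21/7) = 4.316 servings → $0.65.
avocado + banana with both targets exact would need a negative amount; discard.
Cheapest feasible corner: $0.65.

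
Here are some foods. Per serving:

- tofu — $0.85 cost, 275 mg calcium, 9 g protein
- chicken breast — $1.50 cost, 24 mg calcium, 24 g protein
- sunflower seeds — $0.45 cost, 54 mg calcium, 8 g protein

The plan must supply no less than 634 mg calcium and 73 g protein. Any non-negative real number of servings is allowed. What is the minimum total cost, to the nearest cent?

The cheapest plan sits at a corner of the feasible region — with two constraints it uses at most two foods.
tofu only: max(634/275, 73/9) = 8.111 servings → $6.89.
chicken breast only: max(634/24, 73/24) = 26.42 servings → $39.62.
sunflower seeds only: max(634/54, 73/8) = 11.74 servings → $5.28.
tofu + chicken breast with both tight: 2.109 servings and 2.251 servings → $5.17.
tofu + sunflower seeds with both tight: 0.6593 servings and 8.383 servings → $4.33.
chicken breast + sunflower seeds with both targets exact would need a negative amount; discard.
So the least-cost plan costs $4.33.

$4.33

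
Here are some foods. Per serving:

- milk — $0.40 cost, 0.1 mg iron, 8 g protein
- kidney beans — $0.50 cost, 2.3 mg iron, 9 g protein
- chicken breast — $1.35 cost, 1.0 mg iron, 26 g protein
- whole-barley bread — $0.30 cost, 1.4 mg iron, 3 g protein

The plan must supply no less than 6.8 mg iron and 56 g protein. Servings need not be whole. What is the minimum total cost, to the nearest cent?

$2.94

An LP optimum is at a vertex; with two nutrient constraints at most two foods are used. Check each candidate.
milk only: max(6.8/0.1, 56/8) = 68 servings → $27.20.
kidney beans only: max(6.8/2.3, 56/9) = 6.222 servings → $3.11.
chicken breast only: max(6.8/1.0, 56/26) = 6.8 servings → $9.18.
whole-barley bread only: max(6.8/1.4, 56/3) = 18.67 servings → $5.60.
milk + kidney beans with both tight: 3.863 servings and 2.789 servings → $2.94.
milk + chicken breast: intersection lies outside the first quadrant.
milk + whole-barley bread with both tight: 5.321 servings and 4.477 servings → $3.47.
kidney beans + chicken breast with both tight: 2.378 servings and 1.331 servings → $2.99.
kidney beans + whole-barley bread: intersection lies outside the first quadrant.
chicken breast + whole-barley bread with both tight: 1.737 servings and 3.617 servings → $3.43.
The minimum over all feasible corners is $2.94.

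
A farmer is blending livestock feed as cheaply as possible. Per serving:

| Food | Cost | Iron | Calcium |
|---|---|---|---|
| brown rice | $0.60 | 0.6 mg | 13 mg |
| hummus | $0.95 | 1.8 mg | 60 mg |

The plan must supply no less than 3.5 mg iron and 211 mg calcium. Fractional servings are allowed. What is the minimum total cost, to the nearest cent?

brown rice only: max(3.5/0.6, 211/13) = 16.23 servings → $9.74.
hummus only: max(3.5/1.8, 211/60) = 3.517 servings → $3.34.
brown rice + hummus: the both-tight solution has a negative serving — not a feasible corner.
So the least-cost plan costs $3.34.

$3.34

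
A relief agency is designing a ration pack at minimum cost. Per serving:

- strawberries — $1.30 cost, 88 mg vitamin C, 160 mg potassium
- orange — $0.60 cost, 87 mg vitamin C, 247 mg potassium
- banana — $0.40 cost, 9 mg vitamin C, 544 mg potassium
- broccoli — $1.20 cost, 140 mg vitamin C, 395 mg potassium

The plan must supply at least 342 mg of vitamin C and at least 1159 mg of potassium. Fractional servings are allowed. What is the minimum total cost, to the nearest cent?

At the optimum either one food covers both requirements or two foods hit both targets exactly; no other combination can be cheaper.
strawberries only: max(342/88, 1159/160) = 7.244 servings → $9.42.
orange only: max(342/87, 1159/247) = 4.692 servings → $2.82.
banana only: max(342/9, 1159/544) = 38 servings → $15.20.
broccoli only: max(342/140, 1159/395) = 2.934 servings → $3.52.
strawberries + orange: intersection lies outside the first quadrant.
strawberries + banana with both tight: 3.782 servings and 1.018 servings → $5.32.
strawberries + broccoli with both targets exact would need a negative amount; discard.
orange + banana with both tight: 3.894 servings and 0.3627 servings → $2.48.
orange + broccoli: the both-tight solution has a negative serving — not a feasible corner.
banana + broccoli with both tight: 0.3742 servings and 2.419 servings → $3.05.
Cheapest feasible corner: $2.48.

$2.48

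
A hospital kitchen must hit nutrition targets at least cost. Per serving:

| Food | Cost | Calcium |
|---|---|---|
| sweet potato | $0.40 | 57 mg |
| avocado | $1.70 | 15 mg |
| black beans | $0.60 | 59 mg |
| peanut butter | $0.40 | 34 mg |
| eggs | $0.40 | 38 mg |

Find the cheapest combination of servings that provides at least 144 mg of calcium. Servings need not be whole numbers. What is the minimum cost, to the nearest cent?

Cost per mg of calcium: sweet potato $0.0070, black beans $0.0102, eggs $0.0105, peanut butter $0.0118, avocado $0.1133.
With no serving limits, use only sweet potato: 144 mg / 57 mg = 2.526 servings × $0.40 = $1.01.

$1.01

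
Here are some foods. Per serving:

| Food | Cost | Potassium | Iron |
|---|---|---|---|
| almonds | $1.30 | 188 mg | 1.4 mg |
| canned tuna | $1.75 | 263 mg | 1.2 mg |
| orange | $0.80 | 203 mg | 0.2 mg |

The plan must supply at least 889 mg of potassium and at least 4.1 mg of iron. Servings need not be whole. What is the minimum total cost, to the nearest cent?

$4.99

Two binding constraints pin down two serving amounts, so the optimal mix uses at most two foods. The candidates are each food alone (scaled to the tighter of potassium/iron) and each pair with both constraints tight.
almonds only: max(889/188, 4.1/1.4) = 4.729 servings → $6.15.
canned tuna only: max(889/263, 4.1/1.2) = 3.417 servings → $5.98.
orange only: max(889/203, 4.1/0.2) = 20.5 servings → $16.40.
almonds + canned tuna with both tight: 0.08065 servings and 3.323 servings → $5.92.
almonds + orange with both tight: 2.654 servings and 1.921 servings → $4.99.
canned tuna + orange with both targets exact would need a negative amount; discard.
The minimum over all feasible corners is $4.99.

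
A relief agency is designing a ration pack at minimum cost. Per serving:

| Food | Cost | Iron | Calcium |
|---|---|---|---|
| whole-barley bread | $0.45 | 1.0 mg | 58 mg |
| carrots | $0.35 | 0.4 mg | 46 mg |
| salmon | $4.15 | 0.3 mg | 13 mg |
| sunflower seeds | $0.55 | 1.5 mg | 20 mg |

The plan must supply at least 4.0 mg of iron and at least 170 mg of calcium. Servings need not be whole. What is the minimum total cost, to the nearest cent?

$1.68

For a min-cost LP with two ≥-constraints, a basic feasible solution has at most two positive variables.
whole-barley bread only: max(4.0/1.0, 170/58) = 4 servings → $1.80.
carrots only: max(4.0/0.4, 170/46) = 10 servings → $3.50.
salmon only: max(4.0/0.3, 170/13) = 13.33 servings → $55.33.
sunflower seeds only: max(4.0/1.5, 170/20) = 8.5 servings → $4.67.
whole-barley bread + carrots with both targets exact would need a negative amount; discard.
whole-barley bread + salmon: intersection lies outside the first quadrant.
whole-barley bread + sunflower seeds with both tight: 2.612 servings and 0.9254 servings → $1.68.
carrots + salmon with both targets exact would need a negative amount; discard.
carrots + sunflower seeds with both tight: 2.869 servings and 1.902 servings → $2.05.
salmon + sunflower seeds with both tight: 12.96 servings and 0.07407 servings → $53.84.
So the least-cost plan costs $1.68.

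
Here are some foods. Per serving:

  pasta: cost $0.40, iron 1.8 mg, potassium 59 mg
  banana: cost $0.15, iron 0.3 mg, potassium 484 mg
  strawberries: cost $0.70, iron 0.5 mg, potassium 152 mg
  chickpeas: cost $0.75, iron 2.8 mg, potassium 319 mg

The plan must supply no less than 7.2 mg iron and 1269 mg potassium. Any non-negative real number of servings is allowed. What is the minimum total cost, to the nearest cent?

At the optimum either one food covers both requirements or two foods hit both targets exactly; no other combination can be cheaper.
pasta only: max(7.2/1.8, 1269/59) = 21.51 servings → $8.60.
banana only: max(7.2/0.3, 1269/484) = 24 servings → $3.60.
strawberries only: max(7.2/0.5, 1269/152) = 14.4 servings → $10.08.
chickpeas only: max(7.2/2.8, 1269/319) = 3.978 servings → $2.98.
pasta + banana with both tight: 3.637 servings and 2.179 servings → $1.78.
pasta + strawberries with both tight: 1.884 servings and 7.617 servings → $6.09.
pasta + chickpeas: intersection lies outside the first quadrant.
banana + strawberries with both targets exact would need a negative amount; discard.
banana + chickpeas with both tight: 0.9975 servings and 2.465 servings → $2.00.
strawberries + chickpeas with both tight: 4.722 servings and 1.728 servings → $4.60.
So the least-cost plan costs $1.78.

$1.78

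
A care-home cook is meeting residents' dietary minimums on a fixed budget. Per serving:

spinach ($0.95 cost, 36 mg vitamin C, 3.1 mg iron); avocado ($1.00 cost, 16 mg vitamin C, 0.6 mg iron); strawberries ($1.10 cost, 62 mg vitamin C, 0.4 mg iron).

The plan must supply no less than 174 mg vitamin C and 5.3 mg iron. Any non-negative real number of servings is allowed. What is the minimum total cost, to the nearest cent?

An LP optimum is at a vertex; with two nutrient constraints at most two foods are used. Check each candidate.
spinach only: max(174/36, 5.3/3.1) = 4.833 servings → $4.59.
avocado only: max(174/16, 5.3/0.6) = 10.88 servings → $10.88.
strawberries only: max(174/62, 5.3/0.4) = 13.25 servings → $14.57.
spinach + avocado: intersection lies outside the first quadrant.
spinach + strawberries with both tight: 1.457 servings and 1.961 servings → $3.54.
avocado + strawberries with both tight: 8.409 servings and 0.6364 servings → $9.11.
Cheapest feasible corner: $3.54.

$3.54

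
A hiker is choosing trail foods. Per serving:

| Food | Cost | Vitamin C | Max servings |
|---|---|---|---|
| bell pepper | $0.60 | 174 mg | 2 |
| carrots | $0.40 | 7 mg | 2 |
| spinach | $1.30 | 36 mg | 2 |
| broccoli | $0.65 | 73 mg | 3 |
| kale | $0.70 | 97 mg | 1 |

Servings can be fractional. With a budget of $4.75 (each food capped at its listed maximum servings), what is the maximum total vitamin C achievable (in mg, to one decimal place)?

Vitamin C per dollar: bell pepper 290, kale 138.6, broccoli 112.3, spinach 27.69, carrots 17.5.
Take 2 servings of bell pepper: spends $1.20, +348.0 mg vitamin C (running total 348.0 mg).
Take 1 serving of kale: spends $0.70, +97.0 mg vitamin C (running total 445.0 mg).
Take 3 servings of broccoli: spends $1.95, +219.0 mg vitamin C (running total 664.0 mg).
Take 0.6923 servings of spinach: spends $0.90, +24.9 mg vitamin C (running total 688.9 mg).
Greedy by best ratio exhausts the cost allowance optimally: 688.9 mg.

688.9 mg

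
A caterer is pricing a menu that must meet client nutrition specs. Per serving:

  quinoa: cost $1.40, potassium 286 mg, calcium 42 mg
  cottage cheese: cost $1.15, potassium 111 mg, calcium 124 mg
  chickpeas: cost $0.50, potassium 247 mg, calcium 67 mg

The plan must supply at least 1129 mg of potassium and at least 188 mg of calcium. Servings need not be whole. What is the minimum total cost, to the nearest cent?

A basic optimal solution has at most two foods positive. Try each food alone and each pair with both targets met exactly.
quinoa only: max(1129/286, 188/42) = 4.476 servings → $6.27.
cottage cheese only: max(1129/111, 188/124) = 10.17 servings → $11.70.
chickpeas only: max(1129/247, 188/67) = 4.571 servings → $2.29.
quinoa + cottage cheese with both tight: 3.868 servings and 0.2062 servings → $5.65.
quinoa + chickpeas with both tight: 3.324 servings and 0.7226 servings → $5.01.
cottage cheese + chickpeas: intersection lies outside the first quadrant.
Cheapest feasible corner: $2.29.

$2.29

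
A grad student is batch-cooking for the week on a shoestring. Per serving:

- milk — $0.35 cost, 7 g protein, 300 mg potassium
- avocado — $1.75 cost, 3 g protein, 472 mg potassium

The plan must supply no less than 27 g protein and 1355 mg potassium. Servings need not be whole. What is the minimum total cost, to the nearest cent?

At the optimum either one food covers both requirements or two foods hit both targets exactly; no other combination can be cheaper.
milk only: max(27/7, 1355/300) = 4.517 servings → $1.58.
avocado only: max(27/3, 1355/472) = 9 servings → $15.75.
milk + avocado with both tight: 3.61 servings and 0.5761 servings → $2.27.
The minimum over all feasible corners is $1.58.

$1.58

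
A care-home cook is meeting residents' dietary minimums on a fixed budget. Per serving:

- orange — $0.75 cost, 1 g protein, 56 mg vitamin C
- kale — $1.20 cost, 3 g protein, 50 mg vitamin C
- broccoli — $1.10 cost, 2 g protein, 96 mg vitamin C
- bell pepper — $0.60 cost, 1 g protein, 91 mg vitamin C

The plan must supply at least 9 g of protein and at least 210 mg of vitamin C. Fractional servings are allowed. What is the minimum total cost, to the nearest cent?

This is a tiny linear program; its minimum lies at a vertex of the feasible set. List the vertices and price them.
orange only: max(9/1, 210/56) = 9 servings → $6.75.
kale only: max(9/3, 210/50) = 4.2 servings → $5.04.
broccoli only: max(9/2, 210/96) = 4.5 servings → $4.95.
bell pepper only: max(9/1, 210/91) = 9 servings → $5.40.
orange + kale with both tight: 1.525 servings and 2.492 servings → $4.13.
orange + broccoli: the both-tight solution has a negative serving — not a feasible corner.
orange + bell pepper: intersection lies outside the first quadrant.
kale + broccoli with both tight: 2.362 servings and 0.9574 servings → $3.89.
kale + bell pepper with both tight: 2.731 servings and 0.8072 servings → $3.76.
broccoli + bell pepper: intersection lies outside the first quadrant.
Cheapest feasible corner: $3.76.

$3.76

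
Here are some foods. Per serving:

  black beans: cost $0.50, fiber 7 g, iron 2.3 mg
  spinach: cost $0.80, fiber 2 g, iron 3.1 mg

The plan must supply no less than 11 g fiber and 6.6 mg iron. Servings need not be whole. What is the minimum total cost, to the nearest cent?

At the optimum either one food covers both requirements or two foods hit both targets exactly; no other combination can be cheaper.
black beans only: max(11/7, 6.6/2.3) = 2.87 servings → $1.43.
spinach only: max(11/2, 6.6/3.1) = 5.5 servings → $4.40.
black beans + spinach with both tight: 1.222 servings and 1.222 servings → $1.59.
So the least-cost plan costs $1.43.

$1.43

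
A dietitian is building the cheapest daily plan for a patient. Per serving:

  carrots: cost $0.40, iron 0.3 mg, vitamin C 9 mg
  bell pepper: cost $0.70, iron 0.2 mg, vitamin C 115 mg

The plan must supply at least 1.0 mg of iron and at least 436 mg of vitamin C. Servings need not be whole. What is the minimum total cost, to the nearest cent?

$2.95

Compare the cost at each extreme point of the feasible region.
carrots only: max(1.0/0.3, 436/9) = 48.44 servings → $19.38.
bell pepper only: max(1.0/0.2, 436/115) = 5 servings → $3.50.
carrots + bell pepper with both tight: 0.8502 servings and 3.725 servings → $2.95.
So the least-cost plan costs $2.95.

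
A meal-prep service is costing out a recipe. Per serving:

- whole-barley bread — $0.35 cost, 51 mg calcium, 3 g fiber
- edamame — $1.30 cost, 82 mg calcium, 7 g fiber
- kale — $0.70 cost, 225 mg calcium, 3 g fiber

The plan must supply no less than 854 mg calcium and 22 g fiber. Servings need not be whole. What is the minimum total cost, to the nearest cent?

$3.53

Two binding constraints pin down two serving amounts, so the optimal mix uses at most two foods. The candidates are each food alone (scaled to the tighter of calcium/fiber) and each pair with both constraints tight.
whole-barley bread only: max(854/51, 22/3) = 16.75 servings → $5.86.
edamame only: max(854/82, 22/7) = 10.41 servings → $13.54.
kale only: max(854/225, 22/3) = 7.333 servings → $5.13.
whole-barley bread + edamame: the both-tight solution has a negative serving — not a feasible corner.
whole-barley bread + kale with both tight: 4.575 servings and 2.759 servings → $3.53.
edamame + kale with both tight: 1.797 servings and 3.141 servings → $4.53.
So the least-cost plan costs $3.53.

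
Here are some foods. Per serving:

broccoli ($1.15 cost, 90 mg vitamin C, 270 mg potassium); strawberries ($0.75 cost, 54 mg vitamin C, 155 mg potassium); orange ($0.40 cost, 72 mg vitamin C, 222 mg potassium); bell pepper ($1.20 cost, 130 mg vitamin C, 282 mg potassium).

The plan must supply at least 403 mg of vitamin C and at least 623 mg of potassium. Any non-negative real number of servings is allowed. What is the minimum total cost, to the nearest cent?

$2.24

Two binding constraints pin down two serving amounts, so the optimal mix uses at most two foods. The candidates are each food alone (scaled to the tighter of vitamin C/potassium) and each pair with both constraints tight.
broccoli only: max(403/90, 623/270) = 4.478 servings → $5.15.
strawberries only: max(403/54, 623/155) = 7.463 servings → $5.60.
orange only: max(403/72, 623/222) = 5.597 servings → $2.24.
bell pepper only: max(403/130, 623/282) = 3.1 servings → $3.72.
broccoli + strawberries with both targets exact would need a negative amount; discard.
broccoli + orange: the both-tight solution has a negative serving — not a feasible corner.
broccoli + bell pepper: the both-tight solution has a negative serving — not a feasible corner.
strawberries + orange: the both-tight solution has a negative serving — not a feasible corner.
strawberries + bell pepper with both targets exact would need a negative amount; discard.
orange + bell pepper: intersection lies outside the first quadrant.
Cheapest feasible corner: $2.24.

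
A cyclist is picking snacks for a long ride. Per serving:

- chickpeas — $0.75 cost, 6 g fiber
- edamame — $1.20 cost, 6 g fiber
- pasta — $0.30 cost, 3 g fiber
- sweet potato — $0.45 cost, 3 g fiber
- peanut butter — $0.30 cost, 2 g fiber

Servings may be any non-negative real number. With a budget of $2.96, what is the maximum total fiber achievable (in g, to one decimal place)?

Fiber per dollar: pasta 10, chickpeas 8, sweet potato 6.667, peanut butter 6.667, edamame 5.
With no serving limits, spend the whole cost allowance on pasta: $2.96 / $0.30 × 3 g = 29.6 g.

29.6 g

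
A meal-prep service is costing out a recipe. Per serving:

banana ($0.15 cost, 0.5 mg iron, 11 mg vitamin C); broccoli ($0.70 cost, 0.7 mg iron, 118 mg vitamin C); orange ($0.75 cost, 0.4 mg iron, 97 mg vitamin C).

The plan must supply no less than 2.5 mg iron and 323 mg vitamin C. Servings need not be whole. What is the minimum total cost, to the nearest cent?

$2.03

banana only: max(2.5/0.5, 323/11) = 29.36 servings → $4.40.
broccoli only: max(2.5/0.7, 323/118) = 3.571 servings → $2.50.
orange only: max(2.5/0.4, 323/97) = 6.25 servings → $4.69.
banana + broccoli with both tight: 1.343 servings and 2.612 servings → $2.03.
banana + orange with both tight: 2.569 servings and 3.039 servings → $2.66.
broccoli + orange: intersection lies outside the first quadrant.
So the least-cost plan costs $2.03.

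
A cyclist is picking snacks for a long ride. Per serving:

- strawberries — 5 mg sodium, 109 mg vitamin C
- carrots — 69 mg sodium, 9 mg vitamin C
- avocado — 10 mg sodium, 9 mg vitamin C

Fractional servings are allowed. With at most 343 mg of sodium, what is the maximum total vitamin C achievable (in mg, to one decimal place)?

Vitamin C per mg sodium: strawberries 21.8, avocado 0.9, carrots 0.1304.
With no serving limits, spend the whole sodium allowance on strawberries: 343 mg / 5 mg × 109 mg = 7477.4 mg.

7477.4 mg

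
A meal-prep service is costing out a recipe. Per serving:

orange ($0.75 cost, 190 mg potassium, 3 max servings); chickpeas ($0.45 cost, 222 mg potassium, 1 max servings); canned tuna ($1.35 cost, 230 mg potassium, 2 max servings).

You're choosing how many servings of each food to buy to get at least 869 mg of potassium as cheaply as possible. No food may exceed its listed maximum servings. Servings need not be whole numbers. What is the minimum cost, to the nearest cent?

Cost per mg of potassium: chickpeas $0.0020, orange $0.0039, canned tuna $0.0059.
Take 1 serving of chickpeas: +222.0 mg potassium for $0.45 (total $0.45, still need 647.0 mg).
Take 3 servings of orange: +570.0 mg potassium for $2.25 (total $2.70, still need 77.0 mg).
Take 0.3348 servings of canned tuna: +77.0 mg potassium for $0.45 (total $3.15, still need 0.0 mg).
Greedy by cheapest-per-mg is optimal for a single linear constraint, so the minimum cost is $3.15.

$3.15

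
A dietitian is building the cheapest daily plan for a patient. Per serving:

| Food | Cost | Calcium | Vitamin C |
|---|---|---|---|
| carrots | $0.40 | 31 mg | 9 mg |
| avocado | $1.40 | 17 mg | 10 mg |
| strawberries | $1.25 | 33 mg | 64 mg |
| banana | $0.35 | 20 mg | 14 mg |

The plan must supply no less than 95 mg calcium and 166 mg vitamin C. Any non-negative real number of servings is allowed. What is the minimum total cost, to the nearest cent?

With two linear requirements the optimum uses one or two foods; enumerate the corners.
carrots only: max(95/31, 166/9) = 18.44 servings → $7.38.
avocado only: max(95/17, 166/10) = 16.6 servings → $23.24.
strawberries only: max(95/33, 166/64) = 2.879 servings → $3.60.
banana only: max(95/20, 166/14) = 11.86 servings → $4.15.
carrots + avocado with both targets exact would need a negative amount; discard.
carrots + strawberries with both tight: 0.3568 servings and 2.544 servings → $3.32.
carrots + banana: intersection lies outside the first quadrant.
avocado + strawberries with both tight: 0.7942 servings and 2.47 servings → $4.20.
avocado + banana with both targets exact would need a negative amount; discard.
strawberries + banana with both tight: 2.433 servings and 0.7359 servings → $3.30.
So the least-cost plan costs $3.30.

$3.30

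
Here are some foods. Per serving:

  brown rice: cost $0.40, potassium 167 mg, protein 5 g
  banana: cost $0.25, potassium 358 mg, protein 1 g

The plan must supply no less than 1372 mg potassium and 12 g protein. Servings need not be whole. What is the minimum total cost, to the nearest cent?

$1.47

An LP optimum is at a vertex; with two nutrient constraints at most two foods are used. Check each candidate.
brown rice only: max(1372/167, 12/5) = 8.216 servings → $3.29.
banana only: max(1372/358, 12/1) = 12 servings → $3.00.
brown rice + banana with both tight: 1.802 servings and 2.992 servings → $1.47.
The minimum over all feasible corners is $1.47.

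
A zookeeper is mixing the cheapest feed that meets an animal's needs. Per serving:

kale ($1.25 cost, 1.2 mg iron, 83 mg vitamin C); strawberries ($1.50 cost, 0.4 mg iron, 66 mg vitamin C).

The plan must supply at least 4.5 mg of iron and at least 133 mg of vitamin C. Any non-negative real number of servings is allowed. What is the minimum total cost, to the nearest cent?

This is a tiny linear program; its minimum lies at a vertex of the feasible set. List the vertices and price them.
kale only: max(4.5/1.2, 133/83) = 3.75 servings → $4.69.
strawberries only: max(4.5/0.4, 133/66) = 11.25 servings → $16.88.
kale + strawberries: intersection lies outside the first quadrant.
Cheapest feasible corner: $4.69.

$4.69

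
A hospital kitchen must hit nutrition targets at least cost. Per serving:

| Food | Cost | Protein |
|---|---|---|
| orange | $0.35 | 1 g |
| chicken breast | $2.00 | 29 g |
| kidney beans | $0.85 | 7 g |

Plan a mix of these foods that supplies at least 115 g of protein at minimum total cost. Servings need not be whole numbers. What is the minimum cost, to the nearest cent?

$7.93

Cost per g of protein: chicken breast $0.0690, kidney beans $0.1214, orange $0.3500.
With no serving limits, use only chicken breast: 115 g / 29 g = 3.966 servings × $2.00 = $7.93.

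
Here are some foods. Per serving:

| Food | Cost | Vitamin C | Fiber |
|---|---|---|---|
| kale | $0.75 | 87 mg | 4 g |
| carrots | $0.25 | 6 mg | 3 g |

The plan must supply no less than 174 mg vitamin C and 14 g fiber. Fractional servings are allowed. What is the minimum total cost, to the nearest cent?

$1.94

This is a tiny linear program; its minimum lies at a vertex of the feasible set. List the vertices and price them.
kale only: max(174/87, 14/4) = 3.5 servings → $2.62.
carrots only: max(174/6, 14/3) = 29 servings → $7.25.
kale + carrots with both tight: 1.848 servings and 2.203 servings → $1.94.
The minimum over all feasible corners is $1.94.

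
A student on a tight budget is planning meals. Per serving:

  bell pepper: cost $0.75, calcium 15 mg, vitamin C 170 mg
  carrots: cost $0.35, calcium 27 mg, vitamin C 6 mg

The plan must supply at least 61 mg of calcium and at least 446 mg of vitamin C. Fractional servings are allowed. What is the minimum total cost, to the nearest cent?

With two linear requirements the optimum uses one or two foods; enumerate the corners.
bell pepper only: max(61/15, 446/170) = 4.067 servings → $3.05.
carrots only: max(61/27, 446/6) = 74.33 servings → $26.02.
bell pepper + carrots with both tight: 2.595 servings and 0.8178 servings → $2.23.
Cheapest feasible corner: $2.23.

$2.23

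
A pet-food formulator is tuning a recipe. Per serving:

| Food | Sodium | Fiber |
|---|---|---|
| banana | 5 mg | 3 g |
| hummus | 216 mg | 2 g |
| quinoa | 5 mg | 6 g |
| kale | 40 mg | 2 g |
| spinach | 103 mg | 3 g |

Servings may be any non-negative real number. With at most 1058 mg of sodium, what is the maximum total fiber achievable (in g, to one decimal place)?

Fiber per mg sodium: quinoa 1.2, banana 0.6, kale 0.05, spinach 0.02913, hummus 0.009259.
With no serving limits, spend the whole sodium allowance on quinoa: 1058 mg / 5 mg × 6 g = 1269.6 g.

1269.6 g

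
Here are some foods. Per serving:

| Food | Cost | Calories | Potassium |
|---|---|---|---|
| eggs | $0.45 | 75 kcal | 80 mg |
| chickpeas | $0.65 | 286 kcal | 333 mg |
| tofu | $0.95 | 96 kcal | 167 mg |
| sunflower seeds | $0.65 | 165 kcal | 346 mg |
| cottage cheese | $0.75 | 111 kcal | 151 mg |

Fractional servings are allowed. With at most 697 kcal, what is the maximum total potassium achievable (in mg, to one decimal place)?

Potassium per kcal: sunflower seeds 2.097, tofu 1.74, cottage cheese 1.36, chickpeas 1.164, eggs 1.067.
With no serving limits, spend the whole calories allowance on sunflower seeds: 697 kcal / 165 kcal × 346 mg = 1461.6 mg.

1461.6 mg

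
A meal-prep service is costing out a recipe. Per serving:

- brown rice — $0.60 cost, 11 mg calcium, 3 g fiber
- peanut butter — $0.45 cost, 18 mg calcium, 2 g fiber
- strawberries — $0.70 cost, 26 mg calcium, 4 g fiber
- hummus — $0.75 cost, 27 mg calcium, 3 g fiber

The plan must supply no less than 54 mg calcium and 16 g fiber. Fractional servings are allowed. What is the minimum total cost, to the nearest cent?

$2.80

Two binding constraints pin down two serving amounts, so the optimal mix uses at most two foods. The candidates are each food alone (scaled to the tighter of calcium/fiber) and each pair with both constraints tight.
brown rice only: max(54/11, 16/3) = 5.333 servings → $3.20.
peanut butter only: max(54/18, 16/2) = 8 servings → $3.60.
strawberries only: max(54/26, 16/4) = 4 servings → $2.80.
hummus only: max(54/27, 16/3) = 5.333 servings → $4.00.
brown rice + peanut butter with both targets exact would need a negative amount; discard.
brown rice + strawberries: intersection lies outside the first quadrant.
brown rice + hummus: the both-tight solution has a negative serving — not a feasible corner.
peanut butter + strawberries: the both-tight solution has a negative serving — not a feasible corner.
peanut butter + hummus (both tight): parallel constraints — no distinct corner.
strawberries + hummus with both targets exact would need a negative amount; discard.
So the least-cost plan costs $2.80.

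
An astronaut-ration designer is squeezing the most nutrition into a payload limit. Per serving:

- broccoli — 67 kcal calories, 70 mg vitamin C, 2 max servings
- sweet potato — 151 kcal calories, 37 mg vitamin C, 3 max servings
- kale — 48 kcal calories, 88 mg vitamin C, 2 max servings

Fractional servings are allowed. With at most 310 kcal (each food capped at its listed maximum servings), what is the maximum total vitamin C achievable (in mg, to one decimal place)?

335.6 mg

Vitamin C per kcal: kale 1.833, broccoli 1.045, sweet potato 0.245.
Take 2 servings of kale: uses 96 kcal, +176.0 mg vitamin C (running total 176.0 mg).
Take 2 servings of broccoli: uses 134 kcal, +140.0 mg vitamin C (running total 316.0 mg).
Take 0.5298 servings of sweet potato: uses 80 kcal, +19.6 mg vitamin C (running total 335.6 mg).
Greedy by best ratio exhausts the calories allowance optimally: 335.6 mg.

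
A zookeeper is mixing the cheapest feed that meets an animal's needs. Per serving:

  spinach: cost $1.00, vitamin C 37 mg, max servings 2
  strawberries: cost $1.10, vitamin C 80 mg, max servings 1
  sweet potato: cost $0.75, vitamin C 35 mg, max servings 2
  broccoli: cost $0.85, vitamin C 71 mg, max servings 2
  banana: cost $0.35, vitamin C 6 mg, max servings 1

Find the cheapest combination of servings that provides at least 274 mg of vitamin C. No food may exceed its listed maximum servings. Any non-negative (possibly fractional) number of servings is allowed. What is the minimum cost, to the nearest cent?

Cost per mg of vitamin C: broccoli $0.0120, strawberries $0.0138, sweet potato $0.0214, spinach $0.0270, banana $0.0583.
Take 2 servings of broccoli: +142.0 mg vitamin C for $1.70 (total $1.70, still need 132.0 mg).
Take 1 serving of strawberries: +80.0 mg vitamin C for $1.10 (total $2.80, still need 52.0 mg).
Take 1.486 servings of sweet potato: +52.0 mg vitamin C for $1.11 (total $3.91, still need 0.0 mg).
Filling from the cheapest source first is optimal under one linear minimum: $3.91.

$3.91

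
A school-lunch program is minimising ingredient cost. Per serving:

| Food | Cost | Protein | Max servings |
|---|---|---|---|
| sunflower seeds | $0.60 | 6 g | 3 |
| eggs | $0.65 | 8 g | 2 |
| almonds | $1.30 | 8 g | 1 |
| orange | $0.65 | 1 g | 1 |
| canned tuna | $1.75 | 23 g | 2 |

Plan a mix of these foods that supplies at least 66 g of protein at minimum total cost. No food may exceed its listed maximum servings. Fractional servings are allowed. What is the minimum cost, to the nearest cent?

Cost per g of protein: canned tuna $0.0761, eggs $0.0813, sunflower seeds $0.1000, almonds $0.1625, orange $0.6500.
Take 2 servings of canned tuna: +46.0 g protein for $3.50 (total $3.50, still need 20.0 g).
Take 2 servings of eggs: +16.0 g protein for $1.30 (total $4.80, still need 4.0 g).
Take 0.6667 servings of sunflower seeds: +4.0 g protein for $0.40 (total $5.20, still need 0.0 g).
Filling from the cheapest source first is optimal under one linear minimum: $5.20.

$5.20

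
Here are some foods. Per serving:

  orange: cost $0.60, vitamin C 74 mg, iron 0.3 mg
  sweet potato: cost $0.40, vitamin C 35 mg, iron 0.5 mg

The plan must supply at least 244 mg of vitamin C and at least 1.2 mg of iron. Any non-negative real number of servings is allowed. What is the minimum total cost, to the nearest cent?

For a min-cost LP with two ≥-constraints, a basic feasible solution has at most two positive variables.
orange only: max(244/74, 1.2/0.3) = 4 servings → $2.40.
sweet potato only: max(244/35, 1.2/0.5) = 6.971 servings → $2.79.
orange + sweet potato with both tight: 3.019 servings and 0.5887 servings → $2.05.
Cheapest feasible corner: $2.05.

$2.05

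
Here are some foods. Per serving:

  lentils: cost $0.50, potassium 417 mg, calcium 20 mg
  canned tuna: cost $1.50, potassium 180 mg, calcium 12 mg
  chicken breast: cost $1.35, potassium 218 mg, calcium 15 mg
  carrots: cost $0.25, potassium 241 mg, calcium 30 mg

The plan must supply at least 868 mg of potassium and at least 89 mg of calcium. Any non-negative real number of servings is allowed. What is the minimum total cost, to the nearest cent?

lentils only: max(868/417, 89/20) = 4.45 servings → $2.23.
canned tuna only: max(868/180, 89/12) = 7.417 servings → $11.12.
chicken breast only: max(868/218, 89/15) = 5.933 servings → $8.01.
carrots only: max(868/241, 89/30) = 3.602 servings → $0.90.
lentils + canned tuna with both targets exact would need a negative amount; discard.
lentils + chicken breast: intersection lies outside the first quadrant.
lentils + carrots with both tight: 0.597 servings and 2.569 servings → $0.94.
canned tuna + chicken breast: the both-tight solution has a negative serving — not a feasible corner.
canned tuna + carrots with both tight: 1.831 servings and 2.234 servings → $3.30.
chicken breast + carrots with both tight: 1.57 servings and 2.182 servings → $2.66.
So the least-cost plan costs $0.90.

$0.90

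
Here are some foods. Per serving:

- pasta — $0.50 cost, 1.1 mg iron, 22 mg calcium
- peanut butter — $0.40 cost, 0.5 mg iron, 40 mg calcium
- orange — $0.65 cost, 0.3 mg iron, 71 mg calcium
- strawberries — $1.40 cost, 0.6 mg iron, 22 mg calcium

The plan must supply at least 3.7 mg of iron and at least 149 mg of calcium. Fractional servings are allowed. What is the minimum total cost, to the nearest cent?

$2.11

An LP optimum is at a vertex; with two nutrient constraints at most two foods are used. Check each candidate.
pasta only: max(3.7/1.1, 149/22) = 6.773 servings → $3.39.
peanut butter only: max(3.7/0.5, 149/40) = 7.4 servings → $2.96.
orange only: max(3.7/0.3, 149/71) = 12.33 servings → $8.02.
strawberries only: max(3.7/0.6, 149/22) = 6.773 servings → $9.48.
pasta + peanut butter with both tight: 2.227 servings and 2.5 servings → $2.11.
pasta + orange with both tight: 3.049 servings and 1.154 servings → $2.27.
pasta + strawberries: the both-tight solution has a negative serving — not a feasible corner.
peanut butter + orange: the both-tight solution has a negative serving — not a feasible corner.
peanut butter + strawberries with both tight: 0.6154 servings and 5.654 servings → $8.16.
orange + strawberries with both tight: 0.2222 servings and 6.056 servings → $8.62.
Cheapest feasible corner: $2.11.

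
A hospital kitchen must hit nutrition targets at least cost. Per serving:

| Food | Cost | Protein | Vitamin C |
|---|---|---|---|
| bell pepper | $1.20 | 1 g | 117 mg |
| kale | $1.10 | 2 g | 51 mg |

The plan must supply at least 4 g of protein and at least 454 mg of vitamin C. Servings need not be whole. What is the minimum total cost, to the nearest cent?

Minimising a linear cost over {protein ≥ 4, vitamin C ≥ 454, servings ≥ 0} — the optimum is at a vertex, using one or two foods.
bell pepper only: max(4/1, 454/117) = 4 servings → $4.80.
kale only: max(4/2, 454/51) = 8.902 servings → $9.79.
bell pepper + kale with both tight: 3.847 servings and 0.0765 servings → $4.70.
Cheapest feasible corner: $4.70.

$4.70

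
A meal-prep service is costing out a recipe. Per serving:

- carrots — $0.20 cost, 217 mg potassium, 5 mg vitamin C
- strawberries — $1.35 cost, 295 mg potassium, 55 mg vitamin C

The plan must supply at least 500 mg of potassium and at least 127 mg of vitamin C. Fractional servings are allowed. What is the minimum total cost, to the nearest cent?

$3.12

Compare the cost at each extreme point of the feasible region.
carrots only: max(500/217, 127/5) = 25.4 servings → $5.08.
strawberries only: max(500/295, 127/55) = 2.309 servings → $3.12.
carrots + strawberries with both targets exact would need a negative amount; discard.
Cheapest feasible corner: $3.12.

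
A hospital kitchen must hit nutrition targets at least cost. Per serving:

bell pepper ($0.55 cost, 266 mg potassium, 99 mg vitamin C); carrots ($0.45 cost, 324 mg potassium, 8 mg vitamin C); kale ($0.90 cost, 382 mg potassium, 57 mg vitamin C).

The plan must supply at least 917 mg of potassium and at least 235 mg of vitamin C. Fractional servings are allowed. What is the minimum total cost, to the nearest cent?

$1.69

Check every corner: each single food scaled to meet both minima, and each pair solved so both constraints bind.
bell pepper only: max(917/266, 235/99) = 3.447 servings → $1.90.
carrots only: max(917/324, 235/8) = 29.38 servings → $13.22.
kale only: max(917/382, 235/57) = 4.123 servings → $3.71.
bell pepper + carrots with both tight: 2.297 servings and 0.9441 servings → $1.69.
bell pepper + kale with both tight: 1.655 servings and 1.248 servings → $2.03.
carrots + kale: intersection lies outside the first quadrant.
Cheapest feasible corner: $1.69.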